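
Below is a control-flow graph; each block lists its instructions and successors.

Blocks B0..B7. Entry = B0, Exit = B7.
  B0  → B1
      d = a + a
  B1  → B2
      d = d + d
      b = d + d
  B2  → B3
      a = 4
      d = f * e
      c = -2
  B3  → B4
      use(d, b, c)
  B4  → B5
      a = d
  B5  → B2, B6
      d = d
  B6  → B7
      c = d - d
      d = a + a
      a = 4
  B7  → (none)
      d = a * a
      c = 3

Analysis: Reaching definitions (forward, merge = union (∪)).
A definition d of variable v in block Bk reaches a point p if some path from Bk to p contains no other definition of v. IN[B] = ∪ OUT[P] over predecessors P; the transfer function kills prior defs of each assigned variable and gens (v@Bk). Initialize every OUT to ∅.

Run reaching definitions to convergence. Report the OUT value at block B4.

Answer: {a@B4, b@B1, c@B2, d@B2}

Trace:
Per-block solution:
  B0: | IN={} | OUT={d@B0}
  B1: | IN={d@B0} | OUT={b@B1, d@B1}
  B2: | IN={a@B4, b@B1, c@B2, d@B1, d@B5} | OUT={a@B2, b@B1, c@B2, d@B2}
  B3: | IN={a@B2, b@B1, c@B2, d@B2} | OUT={a@B2, b@B1, c@B2, d@B2}
  B4: | IN={a@B2, b@B1, c@B2, d@B2} | OUT={a@B4, b@B1, c@B2, d@B2}
  B5: | IN={a@B4, b@B1, c@B2, d@B2} | OUT={a@B4, b@B1, c@B2, d@B5}
  B6: | IN={a@B4, b@B1, c@B2, d@B5} | OUT={a@B6, b@B1, c@B6, d@B6}
  B7: | IN={a@B6, b@B1, c@B6, d@B6} | OUT={a@B6, b@B1, c@B7, d@B7}

Merge at B4: IN[B4] = OUT[B3] = {a@B2, b@B1, c@B2, d@B2}
Applying B4's transfer function to that IN value gives OUT[B4] (row B4 above).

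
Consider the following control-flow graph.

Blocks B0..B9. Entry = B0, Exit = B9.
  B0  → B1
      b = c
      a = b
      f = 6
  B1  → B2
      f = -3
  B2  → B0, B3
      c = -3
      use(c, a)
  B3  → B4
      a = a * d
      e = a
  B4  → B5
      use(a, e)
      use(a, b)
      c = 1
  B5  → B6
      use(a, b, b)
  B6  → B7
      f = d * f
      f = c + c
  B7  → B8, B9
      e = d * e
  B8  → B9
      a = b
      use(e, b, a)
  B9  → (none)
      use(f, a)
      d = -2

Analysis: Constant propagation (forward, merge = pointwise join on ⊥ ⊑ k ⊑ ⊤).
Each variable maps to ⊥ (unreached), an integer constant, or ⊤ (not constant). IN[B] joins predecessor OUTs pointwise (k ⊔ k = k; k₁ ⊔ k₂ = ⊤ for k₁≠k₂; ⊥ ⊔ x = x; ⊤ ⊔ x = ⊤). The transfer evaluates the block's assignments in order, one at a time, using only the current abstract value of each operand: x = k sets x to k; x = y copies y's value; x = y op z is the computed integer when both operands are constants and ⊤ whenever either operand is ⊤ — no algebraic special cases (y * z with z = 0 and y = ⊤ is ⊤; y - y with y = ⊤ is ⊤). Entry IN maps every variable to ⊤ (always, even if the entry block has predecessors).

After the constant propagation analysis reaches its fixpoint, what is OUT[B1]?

Answer: {a: ⊤, b: ⊤, c: ⊤, d: ⊤, e: ⊤, f: -3}

Derivation:
Fixpoint table:
  B0: | IN=(all ⊤) | OUT={f:6; rest ⊤}
  B1: | IN={f:6; rest ⊤} | OUT={f:-3; rest ⊤}
  B2: | IN={f:-3; rest ⊤} | OUT={c:-3, f:-3; rest ⊤}
  B3: | IN={c:-3, f:-3; rest ⊤} | OUT={c:-3, f:-3; rest ⊤}
  B4: | IN={c:-3, f:-3; rest ⊤} | OUT={c:1, f:-3; rest ⊤}
  B5: | IN={c:1, f:-3; rest ⊤} | OUT={c:1, f:-3; rest ⊤}
  B6: | IN={c:1, f:-3; rest ⊤} | OUT={c:1, f:2; rest ⊤}
  B7: | IN={c:1, f:2; rest ⊤} | OUT={c:1, f:2; rest ⊤}
  B8: | IN={c:1, f:2; rest ⊤} | OUT={c:1, f:2; rest ⊤}
  B9: | IN={c:1, f:2; rest ⊤} | OUT={c:1, d:-2, f:2; rest ⊤}

Merge at B1: IN[B1] = OUT[B0] = {a: ⊤, b: ⊤, c: ⊤, d: ⊤, e: ⊤, f: 6}
Applying B1's transfer function to that IN value gives OUT[B1] (row B1 above).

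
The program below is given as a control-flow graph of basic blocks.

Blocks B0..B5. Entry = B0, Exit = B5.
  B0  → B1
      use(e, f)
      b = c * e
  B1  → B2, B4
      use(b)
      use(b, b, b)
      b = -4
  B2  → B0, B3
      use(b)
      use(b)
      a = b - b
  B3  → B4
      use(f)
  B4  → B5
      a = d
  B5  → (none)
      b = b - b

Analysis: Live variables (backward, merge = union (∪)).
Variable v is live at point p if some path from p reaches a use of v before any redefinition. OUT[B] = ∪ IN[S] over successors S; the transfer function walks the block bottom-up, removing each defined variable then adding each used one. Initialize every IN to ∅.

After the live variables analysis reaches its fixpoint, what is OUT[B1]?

Answer: {b, c, d, e, f}

Derivation:
Fixpoint table:
  B0:   IN={c, d, e, f}   OUT={b, c, d, e, f}
  B1:   IN={b, c, d, e, f}   OUT={b, c, d, e, f}
  B2:   IN={b, c, d, e, f}   OUT={b, c, d, e, f}
  B3:   IN={b, d, f}   OUT={b, d}
  B4:   IN={b, d}   OUT={b}
  B5:   IN={b}   OUT={}

Merge at B1: OUT[B1] = IN[B2] ⊔ IN[B4] = {b, c, d, e, f}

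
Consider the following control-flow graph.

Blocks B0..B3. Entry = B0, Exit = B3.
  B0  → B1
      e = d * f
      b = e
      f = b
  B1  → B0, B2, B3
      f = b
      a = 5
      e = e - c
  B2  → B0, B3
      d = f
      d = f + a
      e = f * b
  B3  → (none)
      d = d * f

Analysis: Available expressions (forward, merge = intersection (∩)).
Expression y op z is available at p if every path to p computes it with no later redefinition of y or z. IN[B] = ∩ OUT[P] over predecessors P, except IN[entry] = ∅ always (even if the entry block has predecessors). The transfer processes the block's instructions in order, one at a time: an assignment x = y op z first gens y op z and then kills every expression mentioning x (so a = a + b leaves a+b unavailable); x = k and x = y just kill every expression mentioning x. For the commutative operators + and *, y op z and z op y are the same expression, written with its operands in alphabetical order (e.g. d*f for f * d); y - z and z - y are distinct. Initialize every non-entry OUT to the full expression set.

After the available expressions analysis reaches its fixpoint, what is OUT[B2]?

Fixpoint table:
  B0: | IN={} | OUT={}
  B1: | IN={} | OUT={}
  B2: | IN={} | OUT={a+f, b*f}
  B3: | IN={} | OUT={}

Merge at B2: IN[B2] = OUT[B1] = {}
Applying B2's transfer function to that IN value gives OUT[B2] (row B2 above).

Answer: {a+f, b*f}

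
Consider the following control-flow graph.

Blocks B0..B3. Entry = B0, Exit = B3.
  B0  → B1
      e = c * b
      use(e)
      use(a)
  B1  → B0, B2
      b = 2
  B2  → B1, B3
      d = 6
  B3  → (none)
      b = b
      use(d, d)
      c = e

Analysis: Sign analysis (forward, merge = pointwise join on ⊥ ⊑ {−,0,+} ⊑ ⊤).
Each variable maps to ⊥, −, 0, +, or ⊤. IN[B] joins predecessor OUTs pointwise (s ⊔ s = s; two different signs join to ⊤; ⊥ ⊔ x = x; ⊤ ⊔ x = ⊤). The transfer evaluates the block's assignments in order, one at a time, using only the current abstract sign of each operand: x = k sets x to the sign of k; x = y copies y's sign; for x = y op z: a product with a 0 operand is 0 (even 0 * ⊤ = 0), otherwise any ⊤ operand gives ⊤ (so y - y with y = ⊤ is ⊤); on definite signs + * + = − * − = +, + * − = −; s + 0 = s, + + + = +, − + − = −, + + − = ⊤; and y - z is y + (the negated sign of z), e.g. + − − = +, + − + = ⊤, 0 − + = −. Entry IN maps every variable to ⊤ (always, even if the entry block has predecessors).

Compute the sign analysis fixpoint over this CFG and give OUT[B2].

Answer: {a: ⊤, b: +, c: ⊤, d: +, e: ⊤, f: ⊤}

Trace:
Fixpoint table:
  B0:  IN=(all ⊤)  OUT=(all ⊤)
  B1:  IN=(all ⊤)  OUT={b:+; rest ⊤}
  B2:  IN={b:+; rest ⊤}  OUT={b:+, d:+; rest ⊤}
  B3:  IN={b:+, d:+; rest ⊤}  OUT={b:+, d:+; rest ⊤}

Merge at B2: IN[B2] = OUT[B1] = {a: ⊤, b: +, c: ⊤, d: ⊤, e: ⊤, f: ⊤}
Applying B2's transfer function to that IN value gives OUT[B2] (row B2 above).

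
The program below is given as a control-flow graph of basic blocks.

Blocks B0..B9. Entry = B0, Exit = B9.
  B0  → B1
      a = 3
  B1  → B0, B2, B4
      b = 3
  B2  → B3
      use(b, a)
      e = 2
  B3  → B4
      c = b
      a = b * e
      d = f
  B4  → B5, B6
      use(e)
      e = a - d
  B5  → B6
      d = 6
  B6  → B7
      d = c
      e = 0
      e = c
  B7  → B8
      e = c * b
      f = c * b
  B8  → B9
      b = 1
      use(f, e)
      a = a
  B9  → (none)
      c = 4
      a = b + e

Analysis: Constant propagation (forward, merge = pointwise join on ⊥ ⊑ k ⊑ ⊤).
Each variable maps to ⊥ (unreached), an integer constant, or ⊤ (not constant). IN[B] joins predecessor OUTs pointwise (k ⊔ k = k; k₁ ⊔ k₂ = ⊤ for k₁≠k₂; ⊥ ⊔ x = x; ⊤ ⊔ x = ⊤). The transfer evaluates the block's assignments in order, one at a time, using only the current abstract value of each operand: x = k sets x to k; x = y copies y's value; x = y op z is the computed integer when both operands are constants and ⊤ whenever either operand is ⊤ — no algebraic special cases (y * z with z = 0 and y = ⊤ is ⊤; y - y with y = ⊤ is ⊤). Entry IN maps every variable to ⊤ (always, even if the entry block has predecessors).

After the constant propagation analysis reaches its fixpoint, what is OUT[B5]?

Answer: {a: ⊤, b: 3, c: ⊤, d: 6, e: ⊤, f: ⊤}

Derivation:
Converged values:
  B0:  IN=(all ⊤)  OUT={a:3; rest ⊤}
  B1:  IN={a:3; rest ⊤}  OUT={a:3, b:3; rest ⊤}
  B2:  IN={a:3, b:3; rest ⊤}  OUT={a:3, b:3, e:2; rest ⊤}
  B3:  IN={a:3, b:3, e:2; rest ⊤}  OUT={a:6, b:3, c:3, e:2; rest ⊤}
  B4:  IN={b:3; rest ⊤}  OUT={b:3; rest ⊤}
  B5:  IN={b:3; rest ⊤}  OUT={b:3, d:6; rest ⊤}
  B6:  IN={b:3; rest ⊤}  OUT={b:3; rest ⊤}
  B7:  IN={b:3; rest ⊤}  OUT={b:3; rest ⊤}
  B8:  IN={b:3; rest ⊤}  OUT={b:1; rest ⊤}
  B9:  IN={b:1; rest ⊤}  OUT={b:1, c:4; rest ⊤}

Merge at B5: IN[B5] = OUT[B4] = {a: ⊤, b: 3, c: ⊤, d: ⊤, e: ⊤, f: ⊤}
Applying B5's transfer function to that IN value gives OUT[B5] (row B5 above).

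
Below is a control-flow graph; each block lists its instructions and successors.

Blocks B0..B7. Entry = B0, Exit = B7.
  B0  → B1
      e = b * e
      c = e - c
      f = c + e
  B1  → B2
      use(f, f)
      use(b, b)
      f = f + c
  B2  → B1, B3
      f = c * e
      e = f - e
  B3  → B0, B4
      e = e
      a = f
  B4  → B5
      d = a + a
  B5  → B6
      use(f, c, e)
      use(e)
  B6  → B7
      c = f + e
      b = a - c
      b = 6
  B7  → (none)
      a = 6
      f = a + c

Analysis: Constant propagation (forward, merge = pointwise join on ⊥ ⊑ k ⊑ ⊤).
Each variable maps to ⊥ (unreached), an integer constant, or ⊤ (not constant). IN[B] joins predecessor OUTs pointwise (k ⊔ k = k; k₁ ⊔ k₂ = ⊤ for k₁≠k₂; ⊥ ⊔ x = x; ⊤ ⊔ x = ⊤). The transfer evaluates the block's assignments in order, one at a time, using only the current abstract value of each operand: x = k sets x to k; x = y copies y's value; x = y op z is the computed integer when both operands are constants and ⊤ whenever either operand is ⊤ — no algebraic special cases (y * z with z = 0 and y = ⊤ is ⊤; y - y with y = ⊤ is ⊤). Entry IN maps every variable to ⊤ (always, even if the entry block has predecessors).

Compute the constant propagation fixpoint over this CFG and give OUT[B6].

Fixpoint table:
  B0: | IN=(all ⊤) | OUT=(all ⊤)
  B1: | IN=(all ⊤) | OUT=(all ⊤)
  B2: | IN=(all ⊤) | OUT=(all ⊤)
  B3: | IN=(all ⊤) | OUT=(all ⊤)
  B4: | IN=(all ⊤) | OUT=(all ⊤)
  B5: | IN=(all ⊤) | OUT=(all ⊤)
  B6: | IN=(all ⊤) | OUT={b:6; rest ⊤}
  B7: | IN={b:6; rest ⊤} | OUT={a:6, b:6; rest ⊤}

Merge at B6: IN[B6] = OUT[B5] = {a: ⊤, b: ⊤, c: ⊤, d: ⊤, e: ⊤, f: ⊤}
Applying B6's transfer function to that IN value gives OUT[B6] (row B6 above).

Answer: {a: ⊤, b: 6, c: ⊤, d: ⊤, e: ⊤, f: ⊤}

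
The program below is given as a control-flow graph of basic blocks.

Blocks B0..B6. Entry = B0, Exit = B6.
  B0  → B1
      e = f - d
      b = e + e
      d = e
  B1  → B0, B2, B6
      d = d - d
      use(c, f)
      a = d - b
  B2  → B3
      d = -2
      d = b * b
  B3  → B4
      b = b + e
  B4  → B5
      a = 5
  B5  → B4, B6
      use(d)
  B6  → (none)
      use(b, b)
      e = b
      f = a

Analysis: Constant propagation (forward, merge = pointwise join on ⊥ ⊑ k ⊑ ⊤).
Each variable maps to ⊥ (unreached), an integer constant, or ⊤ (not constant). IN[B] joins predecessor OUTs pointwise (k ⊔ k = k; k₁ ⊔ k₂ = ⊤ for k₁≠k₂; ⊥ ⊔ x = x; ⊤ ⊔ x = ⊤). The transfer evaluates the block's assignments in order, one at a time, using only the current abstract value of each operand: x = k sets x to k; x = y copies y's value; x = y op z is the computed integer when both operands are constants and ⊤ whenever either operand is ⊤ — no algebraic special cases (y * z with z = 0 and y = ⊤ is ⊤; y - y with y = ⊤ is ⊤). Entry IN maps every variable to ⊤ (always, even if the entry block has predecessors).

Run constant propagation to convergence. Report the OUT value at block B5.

Fixpoint table:
  B0:  IN=(all ⊤)  OUT=(all ⊤)
  B1:  IN=(all ⊤)  OUT=(all ⊤)
  B2:  IN=(all ⊤)  OUT=(all ⊤)
  B3:  IN=(all ⊤)  OUT=(all ⊤)
  B4:  IN=(all ⊤)  OUT={a:5; rest ⊤}
  B5:  IN={a:5; rest ⊤}  OUT={a:5; rest ⊤}
  B6:  IN=(all ⊤)  OUT=(all ⊤)

Merge at B5: IN[B5] = OUT[B4] = {a: 5, b: ⊤, c: ⊤, d: ⊤, e: ⊤, f: ⊤}
Applying B5's transfer function to that IN value gives OUT[B5] (row B5 above).

Answer: {a: 5, b: ⊤, c: ⊤, d: ⊤, e: ⊤, f: ⊤}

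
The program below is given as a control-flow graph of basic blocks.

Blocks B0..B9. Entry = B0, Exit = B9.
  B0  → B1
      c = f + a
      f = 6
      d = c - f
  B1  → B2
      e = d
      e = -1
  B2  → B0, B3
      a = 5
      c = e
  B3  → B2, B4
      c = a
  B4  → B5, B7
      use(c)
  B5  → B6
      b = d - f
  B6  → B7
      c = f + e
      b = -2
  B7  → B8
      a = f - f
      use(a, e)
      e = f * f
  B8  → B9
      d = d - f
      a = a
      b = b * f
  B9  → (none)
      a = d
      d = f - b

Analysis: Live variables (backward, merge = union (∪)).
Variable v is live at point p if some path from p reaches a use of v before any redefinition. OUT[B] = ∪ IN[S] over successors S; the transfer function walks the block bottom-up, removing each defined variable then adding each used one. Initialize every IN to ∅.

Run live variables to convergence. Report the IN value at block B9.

Answer: {b, d, f}

Trace:
Per-block solution:
  B0:  IN={a, b, f}  OUT={b, d, f}
  B1:  IN={b, d, f}  OUT={b, d, e, f}
  B2:  IN={b, d, e, f}  OUT={a, b, d, e, f}
  B3:  IN={a, b, d, e, f}  OUT={b, c, d, e, f}
  B4:  IN={b, c, d, e, f}  OUT={b, d, e, f}
  B5:  IN={d, e, f}  OUT={d, e, f}
  B6:  IN={d, e, f}  OUT={b, d, e, f}
  B7:  IN={b, d, e, f}  OUT={a, b, d, f}
  B8:  IN={a, b, d, f}  OUT={b, d, f}
  B9:  IN={b, d, f}  OUT={}

B9 is the boundary node: OUT[B9] = {}
Applying B9's transfer function to that OUT value gives IN[B9] (row B9 above).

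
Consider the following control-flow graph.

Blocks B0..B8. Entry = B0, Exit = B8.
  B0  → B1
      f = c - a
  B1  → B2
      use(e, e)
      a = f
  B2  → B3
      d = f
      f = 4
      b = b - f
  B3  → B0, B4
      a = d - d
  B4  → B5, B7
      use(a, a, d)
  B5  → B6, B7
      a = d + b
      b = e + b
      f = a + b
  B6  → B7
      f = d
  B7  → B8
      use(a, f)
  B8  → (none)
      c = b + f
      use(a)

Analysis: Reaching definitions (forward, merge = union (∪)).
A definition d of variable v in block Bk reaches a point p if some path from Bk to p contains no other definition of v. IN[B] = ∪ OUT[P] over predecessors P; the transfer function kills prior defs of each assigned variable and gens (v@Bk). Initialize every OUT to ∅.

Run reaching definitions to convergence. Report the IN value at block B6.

Answer: {a@B5, b@B5, d@B2, f@B5}

Working:
Per-block solution:
  B0:   IN={a@B3, b@B2, d@B2, f@B2}   OUT={a@B3, b@B2, d@B2, f@B0}
  B1:   IN={a@B3, b@B2, d@B2, f@B0}   OUT={a@B1, b@B2, d@B2, f@B0}
  B2:   IN={a@B1, b@B2, d@B2, f@B0}   OUT={a@B1, b@B2, d@B2, f@B2}
  B3:   IN={a@B1, b@B2, d@B2, f@B2}   OUT={a@B3, b@B2, d@B2, f@B2}
  B4:   IN={a@B3, b@B2, d@B2, f@B2}   OUT={a@B3, b@B2, d@B2, f@B2}
  B5:   IN={a@B3, b@B2, d@B2, f@B2}   OUT={a@B5, b@B5, d@B2, f@B5}
  B6:   IN={a@B5, b@B5, d@B2, f@B5}   OUT={a@B5, b@B5, d@B2, f@B6}
  B7:   IN={a@B3, a@B5, b@B2, b@B5, d@B2, f@B2, f@B5, f@B6}   OUT={a@B3, a@B5, b@B2, b@B5, d@B2, f@B2, f@B5, f@B6}
  B8:   IN={a@B3, a@B5, b@B2, b@B5, d@B2, f@B2, f@B5, f@B6}   OUT={a@B3, a@B5, b@B2, b@B5, c@B8, d@B2, f@B2, f@B5, f@B6}

Merge at B6: IN[B6] = OUT[B5] = {a@B5, b@B5, d@B2, f@B5}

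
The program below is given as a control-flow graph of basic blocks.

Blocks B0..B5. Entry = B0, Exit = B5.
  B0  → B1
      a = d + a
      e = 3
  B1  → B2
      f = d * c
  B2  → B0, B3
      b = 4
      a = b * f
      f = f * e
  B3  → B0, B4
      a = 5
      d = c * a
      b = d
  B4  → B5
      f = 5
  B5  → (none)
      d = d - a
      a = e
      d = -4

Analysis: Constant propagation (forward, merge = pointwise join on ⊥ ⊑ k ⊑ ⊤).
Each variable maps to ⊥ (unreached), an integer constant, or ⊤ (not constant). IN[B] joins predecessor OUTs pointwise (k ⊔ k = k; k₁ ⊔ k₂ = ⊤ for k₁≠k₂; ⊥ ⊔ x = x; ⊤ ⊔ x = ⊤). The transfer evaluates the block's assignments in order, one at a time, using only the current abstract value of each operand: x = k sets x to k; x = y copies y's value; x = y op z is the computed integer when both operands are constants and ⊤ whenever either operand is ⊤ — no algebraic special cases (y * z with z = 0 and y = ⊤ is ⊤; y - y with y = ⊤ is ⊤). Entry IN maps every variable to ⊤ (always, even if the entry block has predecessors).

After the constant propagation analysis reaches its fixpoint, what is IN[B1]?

Per-block solution:
  B0: | IN=(all ⊤) | OUT={e:3; rest ⊤}
  B1: | IN={e:3; rest ⊤} | OUT={e:3; rest ⊤}
  B2: | IN={e:3; rest ⊤} | OUT={b:4, e:3; rest ⊤}
  B3: | IN={b:4, e:3; rest ⊤} | OUT={a:5, e:3; rest ⊤}
  B4: | IN={a:5, e:3; rest ⊤} | OUT={a:5, e:3, f:5; rest ⊤}
  B5: | IN={a:5, e:3, f:5; rest ⊤} | OUT={a:3, d:-4, e:3, f:5; rest ⊤}

Merge at B1: IN[B1] = OUT[B0] = {a: ⊤, b: ⊤, c: ⊤, d: ⊤, e: 3, f: ⊤}

Answer: {a: ⊤, b: ⊤, c: ⊤, d: ⊤, e: 3, f: ⊤}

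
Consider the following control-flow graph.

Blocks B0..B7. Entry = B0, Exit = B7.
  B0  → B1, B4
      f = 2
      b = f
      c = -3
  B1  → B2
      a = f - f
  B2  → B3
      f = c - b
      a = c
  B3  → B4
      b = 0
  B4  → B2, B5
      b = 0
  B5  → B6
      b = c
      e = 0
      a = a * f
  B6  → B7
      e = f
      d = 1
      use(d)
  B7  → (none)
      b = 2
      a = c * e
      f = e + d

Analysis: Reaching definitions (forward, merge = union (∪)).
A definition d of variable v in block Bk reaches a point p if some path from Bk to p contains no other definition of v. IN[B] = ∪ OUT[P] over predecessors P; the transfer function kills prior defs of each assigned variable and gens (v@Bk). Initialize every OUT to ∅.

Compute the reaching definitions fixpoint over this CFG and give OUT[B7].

Answer: {a@B7, b@B7, c@B0, d@B6, e@B6, f@B7}

Working:
Converged values:
  B0:   IN={}   OUT={b@B0, c@B0, f@B0}
  B1:   IN={b@B0, c@B0, f@B0}   OUT={a@B1, b@B0, c@B0, f@B0}
  B2:   IN={a@B1, a@B2, b@B0, b@B4, c@B0, f@B0, f@B2}   OUT={a@B2, b@B0, b@B4, c@B0, f@B2}
  B3:   IN={a@B2, b@B0, b@B4, c@B0, f@B2}   OUT={a@B2, b@B3, c@B0, f@B2}
  B4:   IN={a@B2, b@B0, b@B3, c@B0, f@B0, f@B2}   OUT={a@B2, b@B4, c@B0, f@B0, f@B2}
  B5:   IN={a@B2, b@B4, c@B0, f@B0, f@B2}   OUT={a@B5, b@B5, c@B0, e@B5, f@B0, f@B2}
  B6:   IN={a@B5, b@B5, c@B0, e@B5, f@B0, f@B2}   OUT={a@B5, b@B5, c@B0, d@B6, e@B6, f@B0, f@B2}
  B7:   IN={a@B5, b@B5, c@B0, d@B6, e@B6, f@B0, f@B2}   OUT={a@B7, b@B7, c@B0, d@B6, e@B6, f@B7}

Merge at B7: IN[B7] = OUT[B6] = {a@B5, b@B5, c@B0, d@B6, e@B6, f@B0, f@B2}
Applying B7's transfer function to that IN value gives OUT[B7] (row B7 above).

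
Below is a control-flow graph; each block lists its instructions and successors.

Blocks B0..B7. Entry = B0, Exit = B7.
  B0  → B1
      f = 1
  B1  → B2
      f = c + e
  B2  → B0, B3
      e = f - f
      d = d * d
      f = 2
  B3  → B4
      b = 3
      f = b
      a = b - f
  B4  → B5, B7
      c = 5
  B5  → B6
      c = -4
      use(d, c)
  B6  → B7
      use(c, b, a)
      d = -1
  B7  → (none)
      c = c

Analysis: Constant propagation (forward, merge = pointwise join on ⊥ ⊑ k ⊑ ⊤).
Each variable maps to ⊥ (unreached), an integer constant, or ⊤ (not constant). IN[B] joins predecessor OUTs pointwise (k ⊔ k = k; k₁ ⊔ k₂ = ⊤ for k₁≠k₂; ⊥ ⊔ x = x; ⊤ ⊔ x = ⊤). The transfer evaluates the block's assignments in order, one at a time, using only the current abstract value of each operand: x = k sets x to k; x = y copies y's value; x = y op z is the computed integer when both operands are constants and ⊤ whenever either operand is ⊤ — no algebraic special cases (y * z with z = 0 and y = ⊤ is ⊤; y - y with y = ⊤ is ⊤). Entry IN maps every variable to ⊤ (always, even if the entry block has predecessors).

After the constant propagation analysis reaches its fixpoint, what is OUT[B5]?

Answer: {a: 0, b: 3, c: -4, d: ⊤, e: ⊤, f: 3}

Working:
Per-block solution:
  B0:  IN=(all ⊤)  OUT={f:1; rest ⊤}
  B1:  IN={f:1; rest ⊤}  OUT=(all ⊤)
  B2:  IN=(all ⊤)  OUT={f:2; rest ⊤}
  B3:  IN={f:2; rest ⊤}  OUT={a:0, b:3, f:3; rest ⊤}
  B4:  IN={a:0, b:3, f:3; rest ⊤}  OUT={a:0, b:3, c:5, f:3; rest ⊤}
  B5:  IN={a:0, b:3, c:5, f:3; rest ⊤}  OUT={a:0, b:3, c:-4, f:3; rest ⊤}
  B6:  IN={a:0, b:3, c:-4, f:3; rest ⊤}  OUT={a:0, b:3, c:-4, d:-1, f:3; rest ⊤}
  B7:  IN={a:0, b:3, f:3; rest ⊤}  OUT={a:0, b:3, f:3; rest ⊤}

Merge at B5: IN[B5] = OUT[B4] = {a: 0, b: 3, c: 5, d: ⊤, e: ⊤, f: 3}
Applying B5's transfer function to that IN value gives OUT[B5] (row B5 above).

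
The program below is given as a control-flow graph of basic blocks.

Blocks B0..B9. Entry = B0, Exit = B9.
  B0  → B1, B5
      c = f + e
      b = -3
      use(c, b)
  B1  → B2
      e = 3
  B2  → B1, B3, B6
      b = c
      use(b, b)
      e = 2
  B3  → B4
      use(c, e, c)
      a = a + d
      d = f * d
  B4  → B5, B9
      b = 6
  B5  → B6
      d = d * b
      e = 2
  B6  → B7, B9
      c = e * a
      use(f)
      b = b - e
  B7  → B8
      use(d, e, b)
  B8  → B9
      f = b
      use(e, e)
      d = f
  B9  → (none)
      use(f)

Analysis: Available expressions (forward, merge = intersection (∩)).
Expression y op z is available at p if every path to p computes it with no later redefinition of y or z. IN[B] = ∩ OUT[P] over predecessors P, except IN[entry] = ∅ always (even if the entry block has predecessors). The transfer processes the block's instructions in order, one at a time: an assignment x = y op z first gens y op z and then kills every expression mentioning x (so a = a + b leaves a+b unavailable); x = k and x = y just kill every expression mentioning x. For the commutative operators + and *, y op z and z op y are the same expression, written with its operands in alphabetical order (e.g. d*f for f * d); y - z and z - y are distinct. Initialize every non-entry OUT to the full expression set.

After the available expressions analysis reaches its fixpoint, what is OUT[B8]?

Converged values:
  B0: | IN={} | OUT={e+f}
  B1: | IN={} | OUT={}
  B2: | IN={} | OUT={}
  B3: | IN={} | OUT={}
  B4: | IN={} | OUT={}
  B5: | IN={} | OUT={}
  B6: | IN={} | OUT={a*e}
  B7: | IN={a*e} | OUT={a*e}
  B8: | IN={a*e} | OUT={a*e}
  B9: | IN={} | OUT={}

Merge at B8: IN[B8] = OUT[B7] = {a*e}
Applying B8's transfer function to that IN value gives OUT[B8] (row B8 above).

Answer: {a*e}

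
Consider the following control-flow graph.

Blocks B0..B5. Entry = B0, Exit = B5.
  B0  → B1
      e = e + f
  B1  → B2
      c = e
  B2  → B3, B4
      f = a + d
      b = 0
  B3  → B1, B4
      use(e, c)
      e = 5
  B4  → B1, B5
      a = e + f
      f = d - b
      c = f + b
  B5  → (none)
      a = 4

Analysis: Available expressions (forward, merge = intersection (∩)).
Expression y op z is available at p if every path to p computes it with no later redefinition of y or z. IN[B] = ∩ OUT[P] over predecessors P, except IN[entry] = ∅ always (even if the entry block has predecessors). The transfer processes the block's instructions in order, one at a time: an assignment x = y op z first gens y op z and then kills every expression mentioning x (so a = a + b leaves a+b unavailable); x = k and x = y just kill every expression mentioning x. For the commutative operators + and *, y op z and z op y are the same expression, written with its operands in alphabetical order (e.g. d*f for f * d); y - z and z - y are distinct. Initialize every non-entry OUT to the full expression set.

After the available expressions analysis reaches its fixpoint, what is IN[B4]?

Answer: {a+d}

Derivation:
Per-block solution:
  B0: | IN={} | OUT={}
  B1: | IN={} | OUT={}
  B2: | IN={} | OUT={a+d}
  B3: | IN={a+d} | OUT={a+d}
  B4: | IN={a+d} | OUT={b+f, d-b}
  B5: | IN={b+f, d-b} | OUT={b+f, d-b}

Merge at B4: IN[B4] = OUT[B2] ∩ OUT[B3] = {a+d}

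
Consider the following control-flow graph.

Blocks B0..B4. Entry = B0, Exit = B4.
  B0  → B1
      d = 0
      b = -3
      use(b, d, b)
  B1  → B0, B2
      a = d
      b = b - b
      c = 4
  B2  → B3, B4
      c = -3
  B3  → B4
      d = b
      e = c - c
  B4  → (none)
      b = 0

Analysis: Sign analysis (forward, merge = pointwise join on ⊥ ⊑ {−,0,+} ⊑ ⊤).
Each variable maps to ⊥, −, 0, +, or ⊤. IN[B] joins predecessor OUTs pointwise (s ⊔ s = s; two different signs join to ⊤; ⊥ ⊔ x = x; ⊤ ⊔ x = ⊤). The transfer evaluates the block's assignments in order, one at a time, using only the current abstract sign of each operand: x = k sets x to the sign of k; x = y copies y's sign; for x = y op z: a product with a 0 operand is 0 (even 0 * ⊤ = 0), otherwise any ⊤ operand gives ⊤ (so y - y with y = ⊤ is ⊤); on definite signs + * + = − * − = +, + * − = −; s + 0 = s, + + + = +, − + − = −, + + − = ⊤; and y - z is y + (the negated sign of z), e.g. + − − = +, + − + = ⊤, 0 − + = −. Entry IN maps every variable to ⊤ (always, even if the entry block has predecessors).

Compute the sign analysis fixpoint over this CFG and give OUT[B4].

Fixpoint table:
  B0:  IN=(all ⊤)  OUT={b:-, d:0; rest ⊤}
  B1:  IN={b:-, d:0; rest ⊤}  OUT={a:0, c:+, d:0; rest ⊤}
  B2:  IN={a:0, c:+, d:0; rest ⊤}  OUT={a:0, c:-, d:0; rest ⊤}
  B3:  IN={a:0, c:-, d:0; rest ⊤}  OUT={a:0, c:-; rest ⊤}
  B4:  IN={a:0, c:-; rest ⊤}  OUT={a:0, b:0, c:-; rest ⊤}

Merge at B4: IN[B4] = OUT[B2] ⊔ OUT[B3] = {a: 0, b: ⊤, c: -, d: ⊤, e: ⊤, f: ⊤}
Applying B4's transfer function to that IN value gives OUT[B4] (row B4 above).

Answer: {a: 0, b: 0, c: -, d: ⊤, e: ⊤, f: ⊤}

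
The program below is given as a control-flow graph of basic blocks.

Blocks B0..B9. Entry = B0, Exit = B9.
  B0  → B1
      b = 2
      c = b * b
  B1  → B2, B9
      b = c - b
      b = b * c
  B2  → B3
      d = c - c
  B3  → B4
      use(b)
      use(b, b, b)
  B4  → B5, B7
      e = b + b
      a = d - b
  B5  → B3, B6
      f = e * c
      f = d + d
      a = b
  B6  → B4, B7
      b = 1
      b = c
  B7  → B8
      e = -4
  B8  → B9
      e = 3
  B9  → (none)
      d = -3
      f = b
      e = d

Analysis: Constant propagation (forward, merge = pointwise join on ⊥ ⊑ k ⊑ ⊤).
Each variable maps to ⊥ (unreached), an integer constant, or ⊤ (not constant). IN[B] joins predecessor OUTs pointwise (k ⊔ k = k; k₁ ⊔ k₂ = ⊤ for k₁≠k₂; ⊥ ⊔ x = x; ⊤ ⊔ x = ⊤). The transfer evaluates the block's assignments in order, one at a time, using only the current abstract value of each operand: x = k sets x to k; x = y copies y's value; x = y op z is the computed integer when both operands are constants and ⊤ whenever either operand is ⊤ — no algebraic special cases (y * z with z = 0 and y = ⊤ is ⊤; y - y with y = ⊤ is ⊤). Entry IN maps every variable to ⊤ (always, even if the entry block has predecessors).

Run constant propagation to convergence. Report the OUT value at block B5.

Fixpoint table:
  B0:   IN=(all ⊤)   OUT={b:2, c:4; rest ⊤}
  B1:   IN={b:2, c:4; rest ⊤}   OUT={b:8, c:4; rest ⊤}
  B2:   IN={b:8, c:4; rest ⊤}   OUT={b:8, c:4, d:0; rest ⊤}
  B3:   IN={c:4, d:0; rest ⊤}   OUT={c:4, d:0; rest ⊤}
  B4:   IN={c:4, d:0; rest ⊤}   OUT={c:4, d:0; rest ⊤}
  B5:   IN={c:4, d:0; rest ⊤}   OUT={c:4, d:0, f:0; rest ⊤}
  B6:   IN={c:4, d:0, f:0; rest ⊤}   OUT={b:4, c:4, d:0, f:0; rest ⊤}
  B7:   IN={c:4, d:0; rest ⊤}   OUT={c:4, d:0, e:-4; rest ⊤}
  B8:   IN={c:4, d:0, e:-4; rest ⊤}   OUT={c:4, d:0, e:3; rest ⊤}
  B9:   IN={c:4; rest ⊤}   OUT={c:4, d:-3, e:-3; rest ⊤}

Merge at B5: IN[B5] = OUT[B4] = {a: ⊤, b: ⊤, c: 4, d: 0, e: ⊤, f: ⊤}
Applying B5's transfer function to that IN value gives OUT[B5] (row B5 above).

Answer: {a: ⊤, b: ⊤, c: 4, d: 0, e: ⊤, f: 0}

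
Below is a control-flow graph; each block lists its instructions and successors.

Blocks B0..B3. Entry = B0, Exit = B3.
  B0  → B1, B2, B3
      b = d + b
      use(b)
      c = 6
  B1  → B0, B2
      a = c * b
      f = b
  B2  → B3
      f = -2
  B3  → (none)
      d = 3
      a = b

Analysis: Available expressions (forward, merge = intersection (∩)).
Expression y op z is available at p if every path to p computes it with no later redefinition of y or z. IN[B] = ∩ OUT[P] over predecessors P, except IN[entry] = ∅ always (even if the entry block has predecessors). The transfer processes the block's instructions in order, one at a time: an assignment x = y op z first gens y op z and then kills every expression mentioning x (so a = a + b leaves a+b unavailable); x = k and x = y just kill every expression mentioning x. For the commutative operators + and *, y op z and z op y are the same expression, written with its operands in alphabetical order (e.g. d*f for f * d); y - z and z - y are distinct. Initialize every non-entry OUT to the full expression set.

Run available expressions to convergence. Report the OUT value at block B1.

Answer: {b*c}

Derivation:
Converged values:
  B0: | IN={} | OUT={}
  B1: | IN={} | OUT={b*c}
  B2: | IN={} | OUT={}
  B3: | IN={} | OUT={}

Merge at B1: IN[B1] = OUT[B0] = {}
Applying B1's transfer function to that IN value gives OUT[B1] (row B1 above).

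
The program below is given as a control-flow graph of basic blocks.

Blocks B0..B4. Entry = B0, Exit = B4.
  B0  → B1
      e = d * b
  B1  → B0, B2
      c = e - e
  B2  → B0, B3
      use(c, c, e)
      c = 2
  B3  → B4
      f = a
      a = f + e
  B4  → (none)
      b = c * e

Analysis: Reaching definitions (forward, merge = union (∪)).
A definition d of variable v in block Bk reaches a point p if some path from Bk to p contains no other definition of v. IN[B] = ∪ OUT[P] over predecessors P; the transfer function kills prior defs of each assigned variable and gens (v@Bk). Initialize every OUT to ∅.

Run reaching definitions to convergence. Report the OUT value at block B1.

Answer: {c@B1, e@B0}

Derivation:
Converged values:
  B0:  IN={c@B1, c@B2, e@B0}  OUT={c@B1, c@B2, e@B0}
  B1:  IN={c@B1, c@B2, e@B0}  OUT={c@B1, e@B0}
  B2:  IN={c@B1, e@B0}  OUT={c@B2, e@B0}
  B3:  IN={c@B2, e@B0}  OUT={a@B3, c@B2, e@B0, f@B3}
  B4:  IN={a@B3, c@B2, e@B0, f@B3}  OUT={a@B3, b@B4, c@B2, e@B0, f@B3}

Merge at B1: IN[B1] = OUT[B0] = {c@B1, c@B2, e@B0}
Applying B1's transfer function to that IN value gives OUT[B1] (row B1 above).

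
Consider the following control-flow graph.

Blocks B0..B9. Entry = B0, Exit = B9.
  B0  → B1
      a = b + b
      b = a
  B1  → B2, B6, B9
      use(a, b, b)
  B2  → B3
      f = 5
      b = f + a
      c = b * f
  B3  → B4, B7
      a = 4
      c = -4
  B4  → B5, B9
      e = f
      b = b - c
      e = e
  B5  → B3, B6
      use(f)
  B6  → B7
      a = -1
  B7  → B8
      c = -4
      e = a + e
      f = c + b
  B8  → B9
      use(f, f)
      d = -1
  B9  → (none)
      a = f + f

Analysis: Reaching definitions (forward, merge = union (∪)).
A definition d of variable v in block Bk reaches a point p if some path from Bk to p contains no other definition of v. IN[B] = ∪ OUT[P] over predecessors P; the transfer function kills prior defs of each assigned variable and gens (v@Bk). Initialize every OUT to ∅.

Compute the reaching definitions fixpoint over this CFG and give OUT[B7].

Answer: {a@B3, a@B6, b@B0, b@B2, b@B4, c@B7, e@B7, f@B7}

Derivation:
Converged values:
  B0:  IN={}  OUT={a@B0, b@B0}
  B1:  IN={a@B0, b@B0}  OUT={a@B0, b@B0}
  B2:  IN={a@B0, b@B0}  OUT={a@B0, b@B2, c@B2, f@B2}
  B3:  IN={a@B0, a@B3, b@B2, b@B4, c@B2, c@B3, e@B4, f@B2}  OUT={a@B3, b@B2, b@B4, c@B3, e@B4, f@B2}
  B4:  IN={a@B3, b@B2, b@B4, c@B3, e@B4, f@B2}  OUT={a@B3, b@B4, c@B3, e@B4, f@B2}
  B5:  IN={a@B3, b@B4, c@B3, e@B4, f@B2}  OUT={a@B3, b@B4, c@B3, e@B4, f@B2}
  B6:  IN={a@B0, a@B3, b@B0, b@B4, c@B3, e@B4, f@B2}  OUT={a@B6, b@B0, b@B4, c@B3, e@B4, f@B2}
  B7:  IN={a@B3, a@B6, b@B0, b@B2, b@B4, c@B3, e@B4, f@B2}  OUT={a@B3, a@B6, b@B0, b@B2, b@B4, c@B7, e@B7, f@B7}
  B8:  IN={a@B3, a@B6, b@B0, b@B2, b@B4, c@B7, e@B7, f@B7}  OUT={a@B3, a@B6, b@B0, b@B2, b@B4, c@B7, d@B8, e@B7, f@B7}
  B9:  IN={a@B0, a@B3, a@B6, b@B0, b@B2, b@B4, c@B3, c@B7, d@B8, e@B4, e@B7, f@B2, f@B7}  OUT={a@B9, b@B0, b@B2, b@B4, c@B3, c@B7, d@B8, e@B4, e@B7, f@B2, f@B7}

Merge at B7: IN[B7] = OUT[B3] ⊔ OUT[B6] = {a@B3, a@B6, b@B0, b@B2, b@B4, c@B3, e@B4, f@B2}
Applying B7's transfer function to that IN value gives OUT[B7] (row B7 above).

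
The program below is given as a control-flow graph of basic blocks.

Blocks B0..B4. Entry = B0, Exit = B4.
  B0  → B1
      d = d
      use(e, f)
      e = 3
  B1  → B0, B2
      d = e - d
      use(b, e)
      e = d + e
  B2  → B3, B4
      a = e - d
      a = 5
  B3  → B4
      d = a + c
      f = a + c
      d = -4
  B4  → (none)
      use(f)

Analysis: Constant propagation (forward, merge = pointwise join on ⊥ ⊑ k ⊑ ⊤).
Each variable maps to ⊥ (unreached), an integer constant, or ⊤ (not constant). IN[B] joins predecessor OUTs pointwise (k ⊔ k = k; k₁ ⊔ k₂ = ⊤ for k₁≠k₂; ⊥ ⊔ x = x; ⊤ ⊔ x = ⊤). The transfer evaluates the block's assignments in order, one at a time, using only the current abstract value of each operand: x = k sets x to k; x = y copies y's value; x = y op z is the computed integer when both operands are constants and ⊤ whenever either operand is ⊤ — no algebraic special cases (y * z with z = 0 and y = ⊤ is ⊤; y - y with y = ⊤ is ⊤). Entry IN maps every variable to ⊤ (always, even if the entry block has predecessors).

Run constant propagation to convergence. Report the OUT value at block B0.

Per-block solution:
  B0:  IN=(all ⊤)  OUT={e:3; rest ⊤}
  B1:  IN={e:3; rest ⊤}  OUT=(all ⊤)
  B2:  IN=(all ⊤)  OUT={a:5; rest ⊤}
  B3:  IN={a:5; rest ⊤}  OUT={a:5, d:-4; rest ⊤}
  B4:  IN={a:5; rest ⊤}  OUT={a:5; rest ⊤}

Merge at B0 (entry node, so the boundary value (all ⊤) is joined with the incoming edge(s)): IN[B0] = (all ⊤) ⊔ OUT[B1] = {a: ⊤, b: ⊤, c: ⊤, d: ⊤, e: ⊤, f: ⊤}
Applying B0's transfer function to that IN value gives OUT[B0] (row B0 above).

Answer: {a: ⊤, b: ⊤, c: ⊤, d: ⊤, e: 3, f: ⊤}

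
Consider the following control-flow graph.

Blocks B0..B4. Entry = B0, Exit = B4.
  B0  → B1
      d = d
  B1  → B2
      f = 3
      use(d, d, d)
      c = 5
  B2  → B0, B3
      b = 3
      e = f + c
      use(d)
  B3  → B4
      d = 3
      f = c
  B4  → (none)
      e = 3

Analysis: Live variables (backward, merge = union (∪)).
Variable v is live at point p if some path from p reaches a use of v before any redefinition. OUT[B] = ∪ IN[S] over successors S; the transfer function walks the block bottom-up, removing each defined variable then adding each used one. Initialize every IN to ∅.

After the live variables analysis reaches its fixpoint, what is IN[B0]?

Fixpoint table:
  B0:   IN={d}   OUT={d}
  B1:   IN={d}   OUT={c, d, f}
  B2:   IN={c, d, f}   OUT={c, d}
  B3:   IN={c}   OUT={}
  B4:   IN={}   OUT={}

Merge at B0: OUT[B0] = IN[B1] = {d}
Applying B0's transfer function to that OUT value gives IN[B0] (row B0 above).

Answer: {d}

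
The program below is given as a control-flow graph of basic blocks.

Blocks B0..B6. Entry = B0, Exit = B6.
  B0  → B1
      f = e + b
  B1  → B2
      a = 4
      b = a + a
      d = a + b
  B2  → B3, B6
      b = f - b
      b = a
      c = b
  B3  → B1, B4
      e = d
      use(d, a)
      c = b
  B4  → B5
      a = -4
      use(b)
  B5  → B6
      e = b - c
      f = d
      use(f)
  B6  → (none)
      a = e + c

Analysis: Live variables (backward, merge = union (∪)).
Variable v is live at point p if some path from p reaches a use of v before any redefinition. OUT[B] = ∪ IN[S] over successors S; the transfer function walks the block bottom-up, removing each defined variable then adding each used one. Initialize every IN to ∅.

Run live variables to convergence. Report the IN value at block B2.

Answer: {a, b, d, e, f}

Trace:
Per-block solution:
  B0:   IN={b, e}   OUT={e, f}
  B1:   IN={e, f}   OUT={a, b, d, e, f}
  B2:   IN={a, b, d, e, f}   OUT={a, b, c, d, e, f}
  B3:   IN={a, b, d, f}   OUT={b, c, d, e, f}
  B4:   IN={b, c, d}   OUT={b, c, d}
  B5:   IN={b, c, d}   OUT={c, e}
  B6:   IN={c, e}   OUT={}

Merge at B2: OUT[B2] = IN[B3] ⊔ IN[B6] = {a, b, c, d, e, f}
Applying B2's transfer function to that OUT value gives IN[B2] (row B2 above).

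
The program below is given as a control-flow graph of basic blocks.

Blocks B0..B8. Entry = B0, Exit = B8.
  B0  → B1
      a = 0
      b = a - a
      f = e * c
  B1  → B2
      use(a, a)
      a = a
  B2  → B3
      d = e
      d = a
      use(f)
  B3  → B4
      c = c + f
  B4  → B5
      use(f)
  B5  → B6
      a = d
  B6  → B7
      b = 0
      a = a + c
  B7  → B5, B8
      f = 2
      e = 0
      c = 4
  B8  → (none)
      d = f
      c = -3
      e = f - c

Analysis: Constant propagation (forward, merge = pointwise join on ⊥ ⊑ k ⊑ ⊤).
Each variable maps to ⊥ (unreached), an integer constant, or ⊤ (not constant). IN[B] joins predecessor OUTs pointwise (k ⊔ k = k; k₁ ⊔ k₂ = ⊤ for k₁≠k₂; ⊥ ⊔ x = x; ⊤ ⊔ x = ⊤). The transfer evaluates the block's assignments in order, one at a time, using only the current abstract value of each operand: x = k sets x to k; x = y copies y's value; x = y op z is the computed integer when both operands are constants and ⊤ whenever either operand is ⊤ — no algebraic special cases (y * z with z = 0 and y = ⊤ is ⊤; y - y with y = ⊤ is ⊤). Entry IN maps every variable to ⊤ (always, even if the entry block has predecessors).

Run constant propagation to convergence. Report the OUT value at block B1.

Per-block solution:
  B0: | IN=(all ⊤) | OUT={a:0, b:0; rest ⊤}
  B1: | IN={a:0, b:0; rest ⊤} | OUT={a:0, b:0; rest ⊤}
  B2: | IN={a:0, b:0; rest ⊤} | OUT={a:0, b:0, d:0; rest ⊤}
  B3: | IN={a:0, b:0, d:0; rest ⊤} | OUT={a:0, b:0, d:0; rest ⊤}
  B4: | IN={a:0, b:0, d:0; rest ⊤} | OUT={a:0, b:0, d:0; rest ⊤}
  B5: | IN={b:0, d:0; rest ⊤} | OUT={a:0, b:0, d:0; rest ⊤}
  B6: | IN={a:0, b:0, d:0; rest ⊤} | OUT={b:0, d:0; rest ⊤}
  B7: | IN={b:0, d:0; rest ⊤} | OUT={b:0, c:4, d:0, e:0, f:2; rest ⊤}
  B8: | IN={b:0, c:4, d:0, e:0, f:2; rest ⊤} | OUT={b:0, c:-3, d:2, e:5, f:2; rest ⊤}

Merge at B1: IN[B1] = OUT[B0] = {a: 0, b: 0, c: ⊤, d: ⊤, e: ⊤, f: ⊤}
Applying B1's transfer function to that IN value gives OUT[B1] (row B1 above).

Answer: {a: 0, b: 0, c: ⊤, d: ⊤, e: ⊤, f: ⊤}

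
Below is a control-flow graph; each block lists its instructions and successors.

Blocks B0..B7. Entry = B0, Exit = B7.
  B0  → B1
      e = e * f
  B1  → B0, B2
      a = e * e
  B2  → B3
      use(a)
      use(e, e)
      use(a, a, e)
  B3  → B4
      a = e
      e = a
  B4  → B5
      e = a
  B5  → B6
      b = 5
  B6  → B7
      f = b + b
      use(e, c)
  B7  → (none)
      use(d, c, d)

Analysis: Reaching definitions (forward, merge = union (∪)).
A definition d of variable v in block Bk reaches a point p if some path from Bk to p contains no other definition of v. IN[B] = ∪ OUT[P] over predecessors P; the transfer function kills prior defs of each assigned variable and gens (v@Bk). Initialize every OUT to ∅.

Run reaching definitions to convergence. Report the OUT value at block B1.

Per-block solution:
  B0:  IN={a@B1, e@B0}  OUT={a@B1, e@B0}
  B1:  IN={a@B1, e@B0}  OUT={a@B1, e@B0}
  B2:  IN={a@B1, e@B0}  OUT={a@B1, e@B0}
  B3:  IN={a@B1, e@B0}  OUT={a@B3, e@B3}
  B4:  IN={a@B3, e@B3}  OUT={a@B3, e@B4}
  B5:  IN={a@B3, e@B4}  OUT={a@B3, b@B5, e@B4}
  B6:  IN={a@B3, b@B5, e@B4}  OUT={a@B3, b@B5, e@B4, f@B6}
  B7:  IN={a@B3, b@B5, e@B4, f@B6}  OUT={a@B3, b@B5, e@B4, f@B6}

Merge at B1: IN[B1] = OUT[B0] = {a@B1, e@B0}
Applying B1's transfer function to that IN value gives OUT[B1] (row B1 above).

Answer: {a@B1, e@B0}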